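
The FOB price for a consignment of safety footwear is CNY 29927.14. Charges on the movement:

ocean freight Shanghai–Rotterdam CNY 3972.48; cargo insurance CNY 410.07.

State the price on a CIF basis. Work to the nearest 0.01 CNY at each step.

CIF price: CNY 34309.69

From FOB to CIF, the seller additionally bears: freight, insurance.
CIF price = 29927.14 + 3972.48 + 410.07 = 34309.69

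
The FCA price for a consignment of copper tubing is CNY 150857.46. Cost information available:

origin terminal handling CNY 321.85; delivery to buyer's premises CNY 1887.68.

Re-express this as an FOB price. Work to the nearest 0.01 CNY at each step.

Not relevant to the conversion: delivery — on the buyer under both terms; not part of either seller's price.
From FCA to FOB, the seller additionally bears: origin terminal.
FOB price = 150857.46 + 321.85 = 151179.31

FOB price: CNY 151179.31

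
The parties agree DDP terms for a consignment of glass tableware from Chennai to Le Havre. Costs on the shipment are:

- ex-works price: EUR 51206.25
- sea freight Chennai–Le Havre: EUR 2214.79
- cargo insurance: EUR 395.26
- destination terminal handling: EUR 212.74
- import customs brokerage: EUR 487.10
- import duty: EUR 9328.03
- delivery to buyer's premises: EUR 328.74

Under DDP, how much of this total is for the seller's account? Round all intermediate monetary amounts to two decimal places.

Seller's account: EUR 64172.91

DDP: the seller bears all costs including import duty.
Seller's account: goods 51206.25 + freight 2214.79 + insurance 395.26 + destination terminal 212.74 + brokerage 487.10 + duty 9328.03 + delivery 328.74 = 64172.91
Buyer's account: 0.00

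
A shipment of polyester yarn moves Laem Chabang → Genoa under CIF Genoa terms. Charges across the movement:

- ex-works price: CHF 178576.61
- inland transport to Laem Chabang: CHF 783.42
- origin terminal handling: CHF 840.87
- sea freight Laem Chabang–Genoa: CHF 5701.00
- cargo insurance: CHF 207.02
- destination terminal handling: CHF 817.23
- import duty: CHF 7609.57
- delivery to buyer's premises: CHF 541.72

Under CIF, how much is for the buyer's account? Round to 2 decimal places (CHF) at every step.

Buyer's account: CHF 8968.52

CIF: the seller pays costs through ocean freight and marine insurance to the destination port.
Seller's account: goods 178576.61 + inland to port 783.42 + origin terminal 840.87 + freight 5701.00 + insurance 207.02 = 186108.92
Buyer's account: destination terminal 817.23 + duty 7609.57 + delivery 541.72 = 8968.52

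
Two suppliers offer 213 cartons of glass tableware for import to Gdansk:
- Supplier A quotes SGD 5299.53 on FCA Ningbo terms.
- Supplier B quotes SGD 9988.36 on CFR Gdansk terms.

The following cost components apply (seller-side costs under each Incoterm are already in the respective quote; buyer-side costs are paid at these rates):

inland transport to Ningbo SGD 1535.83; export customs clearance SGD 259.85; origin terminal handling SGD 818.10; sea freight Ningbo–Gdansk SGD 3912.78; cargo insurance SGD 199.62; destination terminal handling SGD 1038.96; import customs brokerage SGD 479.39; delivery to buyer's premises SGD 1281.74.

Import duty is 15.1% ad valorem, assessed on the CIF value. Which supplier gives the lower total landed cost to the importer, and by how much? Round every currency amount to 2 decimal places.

Supplier B is cheaper by SGD 48.40

Supplier A (FCA):
CIF value = FCA price + origin terminal + freight + insurance = 5299.53 + 818.10 + 3912.78 + 199.62 = 10230.03
Import duty = 10230.03 × 15.1% = 1544.73
Buyer bears (A): 818.10 + 3912.78 + 199.62 + 1038.96 + 479.39 + 1281.74 = 7730.59
Landed cost (A) = invoice 5299.53 + 7730.59 + duty 1544.73 = 14574.85
Supplier B (CFR):
CIF value = CFR price + insurance = 9988.36 + 199.62 = 10187.98
Import duty = 10187.98 × 15.1% = 1538.38
Buyer bears (B): 199.62 + 1038.96 + 479.39 + 1281.74 = 2999.71
Landed cost (B) = invoice 9988.36 + 2999.71 + duty 1538.38 = 14526.45
Difference = |14574.85 − 14526.45| = 48.40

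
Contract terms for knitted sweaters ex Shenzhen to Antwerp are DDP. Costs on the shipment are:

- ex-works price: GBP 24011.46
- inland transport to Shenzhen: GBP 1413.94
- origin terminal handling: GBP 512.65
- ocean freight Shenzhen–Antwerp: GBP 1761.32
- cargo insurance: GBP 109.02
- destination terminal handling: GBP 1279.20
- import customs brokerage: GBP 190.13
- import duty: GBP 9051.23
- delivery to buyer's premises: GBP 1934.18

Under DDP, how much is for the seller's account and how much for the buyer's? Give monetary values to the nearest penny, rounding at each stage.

DDP: the seller bears all costs including import duty.
Seller's account: goods 24011.46 + inland to port 1413.94 + origin terminal 512.65 + freight 1761.32 + insurance 109.02 + destination terminal 1279.20 + brokerage 190.13 + duty 9051.23 + delivery 1934.18 = 40263.13
Buyer's account: 0.00

Seller: GBP 40263.13; buyer: GBP 0.00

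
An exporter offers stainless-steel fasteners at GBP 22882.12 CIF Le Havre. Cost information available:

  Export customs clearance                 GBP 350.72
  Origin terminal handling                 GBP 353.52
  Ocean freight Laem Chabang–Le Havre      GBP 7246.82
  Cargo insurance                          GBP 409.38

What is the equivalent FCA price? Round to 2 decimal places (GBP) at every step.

FCA price: GBP 14872.40

Not relevant to the conversion: export clearance — on the seller under both CIF and FCA; already in the CIF price and stays in the FCA price.
From CIF to FCA, the seller no longer bears: origin terminal, freight, insurance.
FCA price = 22882.12 − 353.52 − 7246.82 − 409.38 = 14872.40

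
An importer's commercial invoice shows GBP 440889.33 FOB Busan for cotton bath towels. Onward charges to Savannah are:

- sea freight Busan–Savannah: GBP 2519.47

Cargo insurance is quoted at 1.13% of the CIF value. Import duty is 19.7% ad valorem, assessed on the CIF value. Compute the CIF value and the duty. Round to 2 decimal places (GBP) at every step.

CIF value: GBP 448476.59; import duty: GBP 88349.89

Let C be the CIF value. C = FOB price + freight + 1.13% × C
C − 1.13% × C = 440889.33 + 2519.47
0.9887 × C = 443408.80
C = 443408.80 / 0.9887 = 448476.59
Insurance premium = 1.13% × 448476.59 = 5067.79
Import duty = 448476.59 × 19.7% = 88349.89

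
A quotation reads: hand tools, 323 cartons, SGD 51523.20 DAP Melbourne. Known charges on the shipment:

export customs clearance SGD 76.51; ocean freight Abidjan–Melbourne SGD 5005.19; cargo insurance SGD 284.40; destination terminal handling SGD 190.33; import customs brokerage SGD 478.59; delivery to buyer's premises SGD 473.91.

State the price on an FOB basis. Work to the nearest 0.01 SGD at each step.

FOB price: SGD 45569.37

Not relevant to the conversion: export clearance — on the seller under both DAP and FOB; already in the DAP price and stays in the FOB price. brokerage — on the buyer under both terms; not part of either seller's price.
From DAP to FOB, the seller no longer bears: freight, insurance, destination terminal, delivery.
FOB price = 51523.20 − 5005.19 − 284.40 − 190.33 − 473.91 = 45569.37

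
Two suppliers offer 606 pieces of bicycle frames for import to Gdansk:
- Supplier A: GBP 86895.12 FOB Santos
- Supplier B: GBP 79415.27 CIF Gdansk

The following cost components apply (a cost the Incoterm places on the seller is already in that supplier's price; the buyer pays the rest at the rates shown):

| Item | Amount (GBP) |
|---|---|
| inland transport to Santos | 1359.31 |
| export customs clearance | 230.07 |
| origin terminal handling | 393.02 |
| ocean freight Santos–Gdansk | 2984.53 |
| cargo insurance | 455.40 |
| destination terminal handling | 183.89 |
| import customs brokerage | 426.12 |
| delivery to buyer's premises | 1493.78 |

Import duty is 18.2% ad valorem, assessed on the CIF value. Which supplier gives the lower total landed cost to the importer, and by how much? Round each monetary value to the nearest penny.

Supplier A (FOB):
CIF value = FOB price + freight + insurance = 86895.12 + 2984.53 + 455.40 = 90335.05
Import duty = 90335.05 × 18.2% = 16440.98
Buyer bears (A): 2984.53 + 455.40 + 183.89 + 426.12 + 1493.78 = 5543.72
Landed cost (A) = invoice 86895.12 + 5543.72 + duty 16440.98 = 108879.82
Supplier B (CIF):
The CIF price already equals the CIF value: 79415.27
Import duty = 79415.27 × 18.2% = 14453.58
Buyer bears (B): 183.89 + 426.12 + 1493.78 = 2103.79
Landed cost (B) = invoice 79415.27 + 2103.79 + duty 14453.58 = 95972.64
Difference = |108879.82 − 95972.64| = 12907.18

Supplier B is cheaper by GBP 12907.18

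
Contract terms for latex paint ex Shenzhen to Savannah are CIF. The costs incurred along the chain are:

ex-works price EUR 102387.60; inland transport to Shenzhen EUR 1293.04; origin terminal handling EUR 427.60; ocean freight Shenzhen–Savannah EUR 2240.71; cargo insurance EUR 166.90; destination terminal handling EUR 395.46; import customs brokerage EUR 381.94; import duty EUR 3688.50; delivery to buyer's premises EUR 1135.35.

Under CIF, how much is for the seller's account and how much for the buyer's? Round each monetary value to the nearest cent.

CIF: the seller pays costs through ocean freight and marine insurance to the destination port.
Seller's account: goods 102387.60 + inland to port 1293.04 + origin terminal 427.60 + freight 2240.71 + insurance 166.90 = 106515.85
Buyer's account: destination terminal 395.46 + brokerage 381.94 + duty 3688.50 + delivery 1135.35 = 5601.25

Seller: EUR 106515.85; buyer: EUR 5601.25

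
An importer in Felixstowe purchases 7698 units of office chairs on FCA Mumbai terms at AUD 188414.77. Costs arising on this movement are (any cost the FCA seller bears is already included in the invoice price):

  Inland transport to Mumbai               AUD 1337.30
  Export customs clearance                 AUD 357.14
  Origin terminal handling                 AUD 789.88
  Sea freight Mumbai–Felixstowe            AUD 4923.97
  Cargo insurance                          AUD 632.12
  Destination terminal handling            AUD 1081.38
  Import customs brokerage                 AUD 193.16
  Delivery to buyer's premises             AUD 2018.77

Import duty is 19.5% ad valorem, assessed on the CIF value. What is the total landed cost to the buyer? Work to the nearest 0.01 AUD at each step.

FCA: the seller delivers export-cleared goods to the carrier; the buyer bears costs from that point.
Already in the invoice (seller's account under FCA): inland to port, export clearance — exclude.
CIF value = FCA price + origin terminal + freight + insurance = 188414.77 + 789.88 + 4923.97 + 632.12 = 194760.74
Import duty = 194760.74 × 19.5% = 37978.34
Buyer bears: origin terminal 789.88 + freight 4923.97 + insurance 632.12 + destination terminal 1081.38 + brokerage 193.16 + delivery 2018.77 + duty 37978.34 = 47617.62
Landed cost = invoice 188414.77 + 47617.62 = 236032.39

Total landed cost: AUD 236032.39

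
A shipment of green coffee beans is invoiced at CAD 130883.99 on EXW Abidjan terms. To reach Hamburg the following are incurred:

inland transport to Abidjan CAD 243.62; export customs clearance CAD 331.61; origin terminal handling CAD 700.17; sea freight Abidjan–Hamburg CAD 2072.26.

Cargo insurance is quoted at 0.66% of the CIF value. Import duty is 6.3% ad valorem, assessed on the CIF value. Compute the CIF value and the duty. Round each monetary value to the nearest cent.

Let C be the CIF value. C = EXW price + pre-shipment costs + freight + 0.66% × C
C − 0.66% × C = 130883.99 + 243.62 + 331.61 + 700.17 + 2072.26
0.9934 × C = 134231.65
C = 134231.65 / 0.9934 = 135123.46
Insurance premium = 0.66% × 135123.46 = 891.81
Import duty = 135123.46 × 6.3% = 8512.78

CIF value: CAD 135123.46; import duty: CAD 8512.78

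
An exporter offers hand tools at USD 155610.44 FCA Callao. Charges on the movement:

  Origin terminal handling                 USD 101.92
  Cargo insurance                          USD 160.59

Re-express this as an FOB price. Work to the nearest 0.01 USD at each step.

FOB price: USD 155712.36

Not relevant to the conversion: insurance — on the buyer under both terms; not part of either seller's price.
From FCA to FOB, the seller additionally bears: origin terminal.
FOB price = 155610.44 + 101.92 = 155712.36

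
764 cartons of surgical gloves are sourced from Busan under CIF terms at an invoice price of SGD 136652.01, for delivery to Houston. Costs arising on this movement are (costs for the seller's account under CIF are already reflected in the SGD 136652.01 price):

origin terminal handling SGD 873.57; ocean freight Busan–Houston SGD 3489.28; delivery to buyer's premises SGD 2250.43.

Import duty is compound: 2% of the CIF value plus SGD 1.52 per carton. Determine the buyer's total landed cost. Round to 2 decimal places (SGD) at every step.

Total landed cost: SGD 142796.76

CIF: the seller pays costs through ocean freight and marine insurance to the destination port.
Already in the invoice (seller's account under CIF): origin terminal, freight — exclude.
The CIF price already equals the CIF value: 136652.01
Ad valorem component: 136652.01 × 2% = 2733.04
Specific component: 764 × 1.52 = 1161.28
Import duty = 2733.04 + 1161.28 = 3894.32
Buyer bears: delivery 2250.43 + duty 3894.32 = 6144.75
Landed cost = invoice 136652.01 + 6144.75 = 142796.76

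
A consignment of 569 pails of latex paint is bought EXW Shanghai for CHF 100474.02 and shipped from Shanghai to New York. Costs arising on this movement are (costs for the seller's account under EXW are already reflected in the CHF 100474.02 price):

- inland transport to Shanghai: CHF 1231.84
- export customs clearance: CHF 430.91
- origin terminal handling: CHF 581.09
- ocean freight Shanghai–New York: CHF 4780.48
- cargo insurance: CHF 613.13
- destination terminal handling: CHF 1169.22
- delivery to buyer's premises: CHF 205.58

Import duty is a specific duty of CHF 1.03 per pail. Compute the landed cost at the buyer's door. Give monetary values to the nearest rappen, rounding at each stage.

Total landed cost: CHF 110072.34

EXW: the seller makes goods available at their premises; the buyer bears all onward costs.
CIF value = EXW price + inland to port + export clearance + origin terminal + freight + insurance = 100474.02 + 1231.84 + 430.91 + 581.09 + 4780.48 + 613.13 = 108111.47
Import duty = 569 × 1.03 = 586.07
Buyer bears: inland to port 1231.84 + export clearance 430.91 + origin terminal 581.09 + freight 4780.48 + insurance 613.13 + destination terminal 1169.22 + delivery 205.58 + duty 586.07 = 9598.32
Landed cost = invoice 100474.02 + 9598.32 = 110072.34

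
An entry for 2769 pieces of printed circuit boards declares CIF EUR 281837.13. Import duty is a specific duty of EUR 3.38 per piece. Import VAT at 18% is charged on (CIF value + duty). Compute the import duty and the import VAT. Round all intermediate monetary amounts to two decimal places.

Import duty = 2769 × 3.38 = 9359.22
VAT base = CIF + duty = 281837.13 + 9359.22 = 291196.35
Import VAT = 291196.35 × 18% = 52415.34

Import duty: EUR 9359.22; import VAT: EUR 52415.34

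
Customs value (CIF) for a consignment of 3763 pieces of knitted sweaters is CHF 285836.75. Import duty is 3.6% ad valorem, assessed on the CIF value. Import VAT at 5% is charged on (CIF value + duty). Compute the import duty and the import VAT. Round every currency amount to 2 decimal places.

Import duty: CHF 10290.12; import VAT: CHF 14806.34

Import duty = 285836.75 × 3.6% = 10290.12
VAT base = CIF + duty = 285836.75 + 10290.12 = 296126.87
Import VAT = 296126.87 × 5% = 14806.34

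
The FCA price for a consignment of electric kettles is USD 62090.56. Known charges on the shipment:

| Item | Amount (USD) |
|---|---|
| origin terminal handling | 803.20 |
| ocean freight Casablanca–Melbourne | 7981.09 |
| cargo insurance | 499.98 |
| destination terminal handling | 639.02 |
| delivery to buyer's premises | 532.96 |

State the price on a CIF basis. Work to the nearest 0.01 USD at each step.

Not relevant to the conversion: delivery, destination terminal — on the buyer under both terms; not part of either seller's price.
From FCA to CIF, the seller additionally bears: origin terminal, freight, insurance.
CIF price = 62090.56 + 803.20 + 7981.09 + 499.98 = 71374.83

CIF price: USD 71374.83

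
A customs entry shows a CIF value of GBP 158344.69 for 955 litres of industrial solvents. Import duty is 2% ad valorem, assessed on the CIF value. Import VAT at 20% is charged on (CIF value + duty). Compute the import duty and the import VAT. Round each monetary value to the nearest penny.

Import duty: GBP 3166.89; import VAT: GBP 32302.32

Import duty = 158344.69 × 2% = 3166.89
VAT base = CIF + duty = 158344.69 + 3166.89 = 161511.58
Import VAT = 161511.58 × 20% = 32302.32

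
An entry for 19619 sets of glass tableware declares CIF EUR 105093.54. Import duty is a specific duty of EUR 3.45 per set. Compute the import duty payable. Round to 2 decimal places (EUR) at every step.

Import duty: EUR 67685.55

Import duty = 19619 × 3.45 = 67685.55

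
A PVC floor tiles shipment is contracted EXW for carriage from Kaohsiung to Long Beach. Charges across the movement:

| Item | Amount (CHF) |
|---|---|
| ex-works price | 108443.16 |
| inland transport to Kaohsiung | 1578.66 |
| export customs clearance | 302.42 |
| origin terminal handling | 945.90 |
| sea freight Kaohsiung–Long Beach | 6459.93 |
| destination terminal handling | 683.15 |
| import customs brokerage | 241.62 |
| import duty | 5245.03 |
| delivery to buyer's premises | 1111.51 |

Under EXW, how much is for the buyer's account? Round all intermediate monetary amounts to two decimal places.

EXW: the seller makes goods available at their premises; the buyer bears all onward costs.
Seller's account: goods 108443.16 = 108443.16
Buyer's account: inland to port 1578.66 + export clearance 302.42 + origin terminal 945.90 + freight 6459.93 + destination terminal 683.15 + brokerage 241.62 + duty 5245.03 + delivery 1111.51 = 16568.22

Buyer's account: CHF 16568.22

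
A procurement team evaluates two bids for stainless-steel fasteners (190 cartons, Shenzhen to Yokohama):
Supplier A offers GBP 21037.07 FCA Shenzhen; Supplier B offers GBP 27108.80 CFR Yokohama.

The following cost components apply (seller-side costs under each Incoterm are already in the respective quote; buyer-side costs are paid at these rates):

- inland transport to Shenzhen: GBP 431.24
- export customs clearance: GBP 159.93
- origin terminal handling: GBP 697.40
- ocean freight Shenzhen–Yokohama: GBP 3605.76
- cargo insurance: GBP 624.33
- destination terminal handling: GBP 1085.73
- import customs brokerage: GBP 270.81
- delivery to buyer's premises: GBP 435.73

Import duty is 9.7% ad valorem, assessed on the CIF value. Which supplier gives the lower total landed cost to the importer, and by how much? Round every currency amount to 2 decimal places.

Supplier A (FCA):
CIF value = FCA price + origin terminal + freight + insurance = 21037.07 + 697.40 + 3605.76 + 624.33 = 25964.56
Import duty = 25964.56 × 9.7% = 2518.56
Buyer bears (A): 697.40 + 3605.76 + 624.33 + 1085.73 + 270.81 + 435.73 = 6719.76
Landed cost (A) = invoice 21037.07 + 6719.76 + duty 2518.56 = 30275.39
Supplier B (CFR):
CIF value = CFR price + insurance = 27108.80 + 624.33 = 27733.13
Import duty = 27733.13 × 9.7% = 2690.11
Buyer bears (B): 624.33 + 1085.73 + 270.81 + 435.73 = 2416.60
Landed cost (B) = invoice 27108.80 + 2416.60 + duty 2690.11 = 32215.51
Difference = |30275.39 − 32215.51| = 1940.12

Supplier A is cheaper by GBP 1940.12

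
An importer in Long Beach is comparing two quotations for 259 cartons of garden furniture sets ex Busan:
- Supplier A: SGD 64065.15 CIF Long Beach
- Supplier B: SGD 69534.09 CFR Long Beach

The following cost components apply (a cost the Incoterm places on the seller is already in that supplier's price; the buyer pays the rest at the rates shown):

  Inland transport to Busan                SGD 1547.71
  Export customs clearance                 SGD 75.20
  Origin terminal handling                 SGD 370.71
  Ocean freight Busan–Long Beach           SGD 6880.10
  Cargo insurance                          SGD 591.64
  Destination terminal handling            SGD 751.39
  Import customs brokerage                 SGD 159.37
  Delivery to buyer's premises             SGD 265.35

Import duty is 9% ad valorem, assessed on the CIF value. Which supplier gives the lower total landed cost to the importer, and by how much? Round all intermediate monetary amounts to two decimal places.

Supplier A (CIF):
The CIF price already equals the CIF value: 64065.15
Import duty = 64065.15 × 9% = 5765.86
Buyer bears (A): 751.39 + 159.37 + 265.35 = 1176.11
Landed cost (A) = invoice 64065.15 + 1176.11 + duty 5765.86 = 71007.12
Supplier B (CFR):
CIF value = CFR price + insurance = 69534.09 + 591.64 = 70125.73
Import duty = 70125.73 × 9% = 6311.32
Buyer bears (B): 591.64 + 751.39 + 159.37 + 265.35 = 1767.75
Landed cost (B) = invoice 69534.09 + 1767.75 + duty 6311.32 = 77613.16
Difference = |71007.12 − 77613.16| = 6606.04

Supplier A is cheaper by SGD 6606.04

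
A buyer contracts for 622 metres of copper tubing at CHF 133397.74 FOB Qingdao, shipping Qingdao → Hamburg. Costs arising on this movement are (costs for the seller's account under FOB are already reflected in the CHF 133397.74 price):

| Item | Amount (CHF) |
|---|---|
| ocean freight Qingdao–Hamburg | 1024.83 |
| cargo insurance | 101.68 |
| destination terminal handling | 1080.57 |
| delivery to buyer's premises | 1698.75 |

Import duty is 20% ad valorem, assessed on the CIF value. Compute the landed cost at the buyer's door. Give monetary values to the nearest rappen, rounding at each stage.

Total landed cost: CHF 164208.42

FOB: the seller bears costs until goods are on board at the origin port; the buyer bears freight, insurance and all costs thereafter.
CIF value = FOB price + freight + insurance = 133397.74 + 1024.83 + 101.68 = 134524.25
Import duty = 134524.25 × 20% = 26904.85
Buyer bears: freight 1024.83 + insurance 101.68 + destination terminal 1080.57 + delivery 1698.75 + duty 26904.85 = 30810.68
Landed cost = invoice 133397.74 + 30810.68 = 164208.42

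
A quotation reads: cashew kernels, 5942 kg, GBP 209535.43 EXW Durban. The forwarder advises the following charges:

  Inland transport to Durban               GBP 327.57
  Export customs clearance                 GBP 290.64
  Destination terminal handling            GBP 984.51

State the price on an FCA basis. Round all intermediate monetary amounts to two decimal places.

Not relevant to the conversion: destination terminal — on the buyer under both terms; not part of either seller's price.
From EXW to FCA, the seller additionally bears: inland to port, export clearance.
FCA price = 209535.43 + 327.57 + 290.64 = 210153.64

FCA price: GBP 210153.64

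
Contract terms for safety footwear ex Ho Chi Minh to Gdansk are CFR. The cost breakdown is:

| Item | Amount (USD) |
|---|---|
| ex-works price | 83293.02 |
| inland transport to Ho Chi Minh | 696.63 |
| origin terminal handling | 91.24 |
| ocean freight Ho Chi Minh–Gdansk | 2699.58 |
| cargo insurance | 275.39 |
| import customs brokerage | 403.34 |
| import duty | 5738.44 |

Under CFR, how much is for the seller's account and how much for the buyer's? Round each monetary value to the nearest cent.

CFR: the seller pays costs through ocean freight to the destination port, but not insurance.
Seller's account: goods 83293.02 + inland to port 696.63 + origin terminal 91.24 + freight 2699.58 = 86780.47
Buyer's account: insurance 275.39 + brokerage 403.34 + duty 5738.44 = 6417.17

Seller: USD 86780.47; buyer: USD 6417.17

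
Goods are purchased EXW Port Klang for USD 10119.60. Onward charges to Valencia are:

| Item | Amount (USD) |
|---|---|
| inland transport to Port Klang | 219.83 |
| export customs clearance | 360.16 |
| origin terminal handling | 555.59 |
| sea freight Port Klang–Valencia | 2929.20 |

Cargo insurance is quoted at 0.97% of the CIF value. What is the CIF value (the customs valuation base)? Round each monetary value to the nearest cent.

Let C be the CIF value. C = EXW price + pre-shipment costs + freight + 0.97% × C
C − 0.97% × C = 10119.60 + 219.83 + 360.16 + 555.59 + 2929.20
0.9903 × C = 14184.38
C = 14184.38 / 0.9903 = 14323.32
Insurance premium = 0.97% × 14323.32 = 138.94

CIF value: USD 14323.32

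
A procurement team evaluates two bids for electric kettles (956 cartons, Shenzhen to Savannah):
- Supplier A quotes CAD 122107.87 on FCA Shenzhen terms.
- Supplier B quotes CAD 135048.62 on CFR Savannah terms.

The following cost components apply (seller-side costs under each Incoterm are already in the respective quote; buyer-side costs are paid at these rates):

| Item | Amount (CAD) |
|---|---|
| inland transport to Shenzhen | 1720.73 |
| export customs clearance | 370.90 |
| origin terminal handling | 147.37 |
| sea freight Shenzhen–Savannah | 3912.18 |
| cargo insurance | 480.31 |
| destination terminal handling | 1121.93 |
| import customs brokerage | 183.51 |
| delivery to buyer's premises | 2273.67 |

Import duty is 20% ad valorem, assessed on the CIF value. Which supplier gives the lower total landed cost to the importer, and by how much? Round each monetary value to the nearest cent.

Supplier A is cheaper by CAD 10657.44

Supplier A (FCA):
CIF value = FCA price + origin terminal + freight + insurance = 122107.87 + 147.37 + 3912.18 + 480.31 = 126647.73
Import duty = 126647.73 × 20% = 25329.55
Buyer bears (A): 147.37 + 3912.18 + 480.31 + 1121.93 + 183.51 + 2273.67 = 8118.97
Landed cost (A) = invoice 122107.87 + 8118.97 + duty 25329.55 = 155556.39
Supplier B (CFR):
CIF value = CFR price + insurance = 135048.62 + 480.31 = 135528.93
Import duty = 135528.93 × 20% = 27105.79
Buyer bears (B): 480.31 + 1121.93 + 183.51 + 2273.67 = 4059.42
Landed cost (B) = invoice 135048.62 + 4059.42 + duty 27105.79 = 166213.83
Difference = |155556.39 − 166213.83| = 10657.44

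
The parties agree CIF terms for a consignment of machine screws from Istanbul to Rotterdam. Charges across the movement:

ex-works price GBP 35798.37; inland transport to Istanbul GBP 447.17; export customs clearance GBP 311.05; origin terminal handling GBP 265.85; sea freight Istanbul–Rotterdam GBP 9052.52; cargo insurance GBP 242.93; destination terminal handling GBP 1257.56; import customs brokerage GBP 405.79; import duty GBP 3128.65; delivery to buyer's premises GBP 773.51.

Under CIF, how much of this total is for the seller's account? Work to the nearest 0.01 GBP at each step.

Seller's account: GBP 46117.89

CIF: the seller pays costs through ocean freight and marine insurance to the destination port.
Seller's account: goods 35798.37 + inland to port 447.17 + export clearance 311.05 + origin terminal 265.85 + freight 9052.52 + insurance 242.93 = 46117.89
Buyer's account: destination terminal 1257.56 + brokerage 405.79 + duty 3128.65 + delivery 773.51 = 5565.51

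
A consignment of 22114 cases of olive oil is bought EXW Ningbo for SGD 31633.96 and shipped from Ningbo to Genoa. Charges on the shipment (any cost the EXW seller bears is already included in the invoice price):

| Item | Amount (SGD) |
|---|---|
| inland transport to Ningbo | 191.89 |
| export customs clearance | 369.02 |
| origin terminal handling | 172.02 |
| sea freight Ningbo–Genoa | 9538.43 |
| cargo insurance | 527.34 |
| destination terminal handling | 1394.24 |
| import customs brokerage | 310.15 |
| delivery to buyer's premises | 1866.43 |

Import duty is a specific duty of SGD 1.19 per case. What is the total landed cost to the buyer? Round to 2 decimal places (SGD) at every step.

Total landed cost: SGD 72319.14

EXW: the seller makes goods available at their premises; the buyer bears all onward costs.
CIF value = EXW price + inland to port + export clearance + origin terminal + freight + insurance = 31633.96 + 191.89 + 369.02 + 172.02 + 9538.43 + 527.34 = 42432.66
Import duty = 22114 × 1.19 = 26315.66
Buyer bears: inland to port 191.89 + export clearance 369.02 + origin terminal 172.02 + freight 9538.43 + insurance 527.34 + destination terminal 1394.24 + brokerage 310.15 + delivery 1866.43 + duty 26315.66 = 40685.18
Landed cost = invoice 31633.96 + 40685.18 = 72319.14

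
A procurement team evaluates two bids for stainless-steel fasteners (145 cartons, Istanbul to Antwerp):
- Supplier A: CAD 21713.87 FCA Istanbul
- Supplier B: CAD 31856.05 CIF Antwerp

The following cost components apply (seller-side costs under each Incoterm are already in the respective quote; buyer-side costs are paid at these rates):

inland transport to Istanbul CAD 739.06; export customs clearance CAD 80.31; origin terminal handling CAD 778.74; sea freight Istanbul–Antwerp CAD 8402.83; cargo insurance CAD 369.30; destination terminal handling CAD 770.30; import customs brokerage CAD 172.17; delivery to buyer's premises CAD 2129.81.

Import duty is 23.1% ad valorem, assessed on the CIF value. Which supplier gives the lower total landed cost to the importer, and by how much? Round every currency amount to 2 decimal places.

Supplier A is cheaper by CAD 727.91

Supplier A (FCA):
CIF value = FCA price + origin terminal + freight + insurance = 21713.87 + 778.74 + 8402.83 + 369.30 = 31264.74
Import duty = 31264.74 × 23.1% = 7222.15
Buyer bears (A): 778.74 + 8402.83 + 369.30 + 770.30 + 172.17 + 2129.81 = 12623.15
Landed cost (A) = invoice 21713.87 + 12623.15 + duty 7222.15 = 41559.17
Supplier B (CIF):
The CIF price already equals the CIF value: 31856.05
Import duty = 31856.05 × 23.1% = 7358.75
Buyer bears (B): 770.30 + 172.17 + 2129.81 = 3072.28
Landed cost (B) = invoice 31856.05 + 3072.28 + duty 7358.75 = 42287.08
Difference = |41559.17 − 42287.08| = 727.91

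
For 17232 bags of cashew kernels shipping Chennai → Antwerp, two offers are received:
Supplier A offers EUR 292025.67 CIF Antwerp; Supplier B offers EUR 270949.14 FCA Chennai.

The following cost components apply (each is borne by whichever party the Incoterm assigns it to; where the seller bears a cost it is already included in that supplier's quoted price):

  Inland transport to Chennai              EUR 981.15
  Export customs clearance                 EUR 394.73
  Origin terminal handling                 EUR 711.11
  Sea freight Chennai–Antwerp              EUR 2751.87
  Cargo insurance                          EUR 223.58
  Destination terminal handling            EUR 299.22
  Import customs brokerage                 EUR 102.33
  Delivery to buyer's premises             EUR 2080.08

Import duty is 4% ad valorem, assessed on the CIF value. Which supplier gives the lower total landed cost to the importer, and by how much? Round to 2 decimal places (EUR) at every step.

Supplier A (CIF):
The CIF price already equals the CIF value: 292025.67
Import duty = 292025.67 × 4% = 11681.03
Buyer bears (A): 299.22 + 102.33 + 2080.08 = 2481.63
Landed cost (A) = invoice 292025.67 + 2481.63 + duty 11681.03 = 306188.33
Supplier B (FCA):
CIF value = FCA price + origin terminal + freight + insurance = 270949.14 + 711.11 + 2751.87 + 223.58 = 274635.70
Import duty = 274635.70 × 4% = 10985.43
Buyer bears (B): 711.11 + 2751.87 + 223.58 + 299.22 + 102.33 + 2080.08 = 6168.19
Landed cost (B) = invoice 270949.14 + 6168.19 + duty 10985.43 = 288102.76
Difference = |306188.33 − 288102.76| = 18085.57

Supplier B is cheaper by EUR 18085.57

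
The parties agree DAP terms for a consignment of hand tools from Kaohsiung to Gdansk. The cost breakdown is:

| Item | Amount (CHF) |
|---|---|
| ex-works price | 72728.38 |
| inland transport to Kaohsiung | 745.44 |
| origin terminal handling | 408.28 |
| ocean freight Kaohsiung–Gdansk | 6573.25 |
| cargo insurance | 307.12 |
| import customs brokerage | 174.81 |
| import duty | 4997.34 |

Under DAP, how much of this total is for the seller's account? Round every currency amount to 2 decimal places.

DAP: the seller bears all costs to the named destination except import duty and clearance.
Seller's account: goods 72728.38 + inland to port 745.44 + origin terminal 408.28 + freight 6573.25 + insurance 307.12 = 80762.47
Buyer's account: brokerage 174.81 + duty 4997.34 = 5172.15

Seller's account: CHF 80762.47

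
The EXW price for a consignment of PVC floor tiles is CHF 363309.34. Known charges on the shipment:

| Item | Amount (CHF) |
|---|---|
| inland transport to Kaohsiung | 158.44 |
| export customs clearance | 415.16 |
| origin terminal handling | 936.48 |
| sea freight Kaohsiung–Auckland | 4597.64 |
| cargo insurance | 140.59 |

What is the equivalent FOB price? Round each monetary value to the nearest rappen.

Not relevant to the conversion: insurance, freight — on the buyer under both terms; not part of either seller's price.
From EXW to FOB, the seller additionally bears: inland to port, export clearance, origin terminal.
FOB price = 363309.34 + 158.44 + 415.16 + 936.48 = 364819.42

FOB price: CHF 364819.42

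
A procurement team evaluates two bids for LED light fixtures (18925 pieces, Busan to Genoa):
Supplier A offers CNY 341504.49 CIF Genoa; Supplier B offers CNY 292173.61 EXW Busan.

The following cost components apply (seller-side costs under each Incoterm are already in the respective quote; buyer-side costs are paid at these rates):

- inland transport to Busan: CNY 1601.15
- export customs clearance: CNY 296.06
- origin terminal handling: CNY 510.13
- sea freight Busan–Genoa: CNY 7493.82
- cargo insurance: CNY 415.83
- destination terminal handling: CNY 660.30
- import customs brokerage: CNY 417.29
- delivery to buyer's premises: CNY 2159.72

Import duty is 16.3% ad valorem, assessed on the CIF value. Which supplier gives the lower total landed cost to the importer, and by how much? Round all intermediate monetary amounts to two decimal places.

Supplier B is cheaper by CNY 45373.15

Supplier A (CIF):
The CIF price already equals the CIF value: 341504.49
Import duty = 341504.49 × 16.3% = 55665.23
Buyer bears (A): 660.30 + 417.29 + 2159.72 = 3237.31
Landed cost (A) = invoice 341504.49 + 3237.31 + duty 55665.23 = 400407.03
Supplier B (EXW):
CIF value = EXW price + inland to port + export clearance + origin terminal + freight + insurance = 292173.61 + 1601.15 + 296.06 + 510.13 + 7493.82 + 415.83 = 302490.60
Import duty = 302490.60 × 16.3% = 49305.97
Buyer bears (B): 1601.15 + 296.06 + 510.13 + 7493.82 + 415.83 + 660.30 + 417.29 + 2159.72 = 13554.30
Landed cost (B) = invoice 292173.61 + 13554.30 + duty 49305.97 = 355033.88
Difference = |400407.03 − 355033.88| = 45373.15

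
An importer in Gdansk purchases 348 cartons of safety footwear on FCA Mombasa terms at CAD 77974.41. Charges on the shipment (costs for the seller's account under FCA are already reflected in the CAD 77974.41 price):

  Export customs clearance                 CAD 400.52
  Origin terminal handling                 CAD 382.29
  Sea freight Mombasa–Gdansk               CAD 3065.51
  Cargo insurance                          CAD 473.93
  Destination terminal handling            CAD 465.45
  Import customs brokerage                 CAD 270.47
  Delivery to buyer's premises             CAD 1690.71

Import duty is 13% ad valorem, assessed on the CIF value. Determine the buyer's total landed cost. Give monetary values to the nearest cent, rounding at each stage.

FCA: the seller delivers export-cleared goods to the carrier; the buyer bears costs from that point.
Already in the invoice (seller's account under FCA): export clearance — exclude.
CIF value = FCA price + origin terminal + freight + insurance = 77974.41 + 382.29 + 3065.51 + 473.93 = 81896.14
Import duty = 81896.14 × 13% = 10646.50
Buyer bears: origin terminal 382.29 + freight 3065.51 + insurance 473.93 + destination terminal 465.45 + brokerage 270.47 + delivery 1690.71 + duty 10646.50 = 16994.86
Landed cost = invoice 77974.41 + 16994.86 = 94969.27

Total landed cost: CAD 94969.27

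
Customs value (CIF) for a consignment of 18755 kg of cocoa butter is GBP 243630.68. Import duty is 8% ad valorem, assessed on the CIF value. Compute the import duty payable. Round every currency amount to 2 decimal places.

Import duty: GBP 19490.45

Import duty = 243630.68 × 8% = 19490.45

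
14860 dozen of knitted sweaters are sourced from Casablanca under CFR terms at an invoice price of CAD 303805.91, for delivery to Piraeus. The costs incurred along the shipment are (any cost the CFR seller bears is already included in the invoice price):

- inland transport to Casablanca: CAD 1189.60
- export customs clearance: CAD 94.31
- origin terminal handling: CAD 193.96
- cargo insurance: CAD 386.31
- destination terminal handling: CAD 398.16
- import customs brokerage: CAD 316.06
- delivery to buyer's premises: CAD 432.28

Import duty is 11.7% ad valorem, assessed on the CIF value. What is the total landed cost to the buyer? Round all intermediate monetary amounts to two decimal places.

CFR: the seller pays costs through ocean freight to the destination port, but not insurance.
Already in the invoice (seller's account under CFR): inland to port, export clearance, origin terminal — exclude.
CIF value = CFR price + insurance = 303805.91 + 386.31 = 304192.22
Import duty = 304192.22 × 11.7% = 35590.49
Buyer bears: insurance 386.31 + destination terminal 398.16 + brokerage 316.06 + delivery 432.28 + duty 35590.49 = 37123.30
Landed cost = invoice 303805.91 + 37123.30 = 340929.21

Total landed cost: CAD 340929.21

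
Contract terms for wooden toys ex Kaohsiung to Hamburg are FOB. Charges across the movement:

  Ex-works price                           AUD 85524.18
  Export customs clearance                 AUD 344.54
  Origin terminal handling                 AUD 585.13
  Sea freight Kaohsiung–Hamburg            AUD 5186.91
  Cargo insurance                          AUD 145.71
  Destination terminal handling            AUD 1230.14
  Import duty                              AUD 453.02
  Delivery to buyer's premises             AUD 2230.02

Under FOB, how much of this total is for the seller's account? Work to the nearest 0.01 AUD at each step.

Seller's account: AUD 86453.85

FOB: the seller bears costs until goods are on board at the origin port; the buyer bears freight, insurance and all costs thereafter.
Seller's account: goods 85524.18 + export clearance 344.54 + origin terminal 585.13 = 86453.85
Buyer's account: freight 5186.91 + insurance 145.71 + destination terminal 1230.14 + duty 453.02 + delivery 2230.02 = 9245.80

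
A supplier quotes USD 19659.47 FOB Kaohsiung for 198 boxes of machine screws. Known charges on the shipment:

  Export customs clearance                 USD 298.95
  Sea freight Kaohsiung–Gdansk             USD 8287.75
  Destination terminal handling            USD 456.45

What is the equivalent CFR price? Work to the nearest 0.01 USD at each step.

CFR price: USD 27947.22

Not relevant to the conversion: export clearance — on the seller under both FOB and CFR; already in the FOB price and stays in the CFR price. destination terminal — on the buyer under both terms; not part of either seller's price.
From FOB to CFR, the seller additionally bears: freight.
CFR price = 19659.47 + 8287.75 = 27947.22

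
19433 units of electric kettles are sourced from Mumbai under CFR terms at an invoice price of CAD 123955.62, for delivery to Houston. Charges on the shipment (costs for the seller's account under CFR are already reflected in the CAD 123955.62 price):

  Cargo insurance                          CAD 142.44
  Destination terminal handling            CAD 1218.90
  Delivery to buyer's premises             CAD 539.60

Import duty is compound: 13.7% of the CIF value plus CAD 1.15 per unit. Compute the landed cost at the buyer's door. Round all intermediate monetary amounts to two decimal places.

CFR: the seller pays costs through ocean freight to the destination port, but not insurance.
CIF value = CFR price + insurance = 123955.62 + 142.44 = 124098.06
Ad valorem component: 124098.06 × 13.7% = 17001.43
Specific component: 19433 × 1.15 = 22347.95
Import duty = 17001.43 + 22347.95 = 39349.38
Buyer bears: insurance 142.44 + destination terminal 1218.90 + delivery 539.60 + duty 39349.38 = 41250.32
Landed cost = invoice 123955.62 + 41250.32 = 165205.94

Total landed cost: CAD 165205.94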